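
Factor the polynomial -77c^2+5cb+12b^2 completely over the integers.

Group: -7c(11c+4b) + 3b(11c+4b); both groups contain (11c+4b).

-(7c-3b)(11c+4b)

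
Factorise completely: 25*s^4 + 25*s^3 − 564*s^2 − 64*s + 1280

Among the possible rational roots, s = 4 is a root, so (s − 4) is a factor; dividing leaves 25*s^3 + 125*s^2 − 64*s − 320.
Continuing, s = 8/5 is a root, giving the factor (5*s − 8) and quotient 5*s^2 + 33*s + 40.
The remaining quadratic factors as (s + 5)(5*s + 8).

(5*s + 8)*(5*s − 8)*(s + 5)*(s − 4)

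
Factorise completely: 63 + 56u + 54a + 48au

(6a + 7)(8u + 9)

Group as (48au + 54a) + (56u + 63) = 6a(8u + 9) + 7(8u + 9).
Both groups share the factor (8u + 9).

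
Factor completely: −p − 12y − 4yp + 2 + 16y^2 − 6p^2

(4y − 3p − 2)(4y + 2p − 1)

Group: 4y(4y − 3p − 2) + (2p − 1)(4y − 3p − 2); both groups contain (4y − 3p − 2).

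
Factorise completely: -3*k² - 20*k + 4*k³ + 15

Group as (4*k³ - 20*k) + (-3*k² + 15) = 4*k*(k² - 5) - 3*(k² - 5).
Both groups share the factor (k² - 5).

(4*k - 3)*(k² - 5)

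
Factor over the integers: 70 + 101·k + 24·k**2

(3·k + 10)·(8·k + 7)

Need a pair with product 24·70 = 1680 and sum 101: that's 21 and 80.
Split the middle term: 24·k**2 + 21·k + 80·k + 70 = 3·k·(8·k + 7) + 10·(8·k + 7).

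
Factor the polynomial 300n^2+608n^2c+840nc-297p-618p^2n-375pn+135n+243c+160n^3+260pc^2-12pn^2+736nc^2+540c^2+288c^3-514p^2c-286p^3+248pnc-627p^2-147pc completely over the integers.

-(11p-5n-9c)(2p+4n+4c+3)(13p+8n+8c+9)

Group: 2p(-143p^2-23pn+29pc-99p+40n^2+112nc+45n+72c^2+81c) + (4n+4c+3)(-143p^2-23pn+29pc-99p+40n^2+112nc+45n+72c^2+81c); both groups contain (-143p^2-23pn+29pc-99p+40n^2+112nc+45n+72c^2+81c), so (2p+4n+4c+3) is a factor with cofactor -143p^2-23pn+29pc-99p+40n^2+112nc+45n+72c^2+81c.
The cofactor groups again: -143p^2-23pn+29pc-99p+40n^2+112nc+45n+72c^2+81c = -13p(11p-5n-9c) + (-8n-8c-9)(11p-5n-9c); both groups contain (11p-5n-9c), giving -(13p+8n+8c+9)(11p-5n-9c).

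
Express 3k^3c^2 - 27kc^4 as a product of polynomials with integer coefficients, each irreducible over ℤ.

Factor out 3kc^2, leaving k^2 - 9c^2, which is a difference of two squares.

3c^2k(k - 3c)(k + 3c)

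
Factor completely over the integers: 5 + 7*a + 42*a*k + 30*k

(6*k + 1)*(7*a + 5)

Group as (42*a*k + 7*a) + (30*k + 5) = 7*a*(6*k + 1) + 5*(6*k + 1).
Both groups share the factor (6*k + 1).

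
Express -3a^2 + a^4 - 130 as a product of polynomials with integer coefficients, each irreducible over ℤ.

Substitute u = a^2 to get a quadratic in u, then factor.
a^2 - 13 is irreducible over ℤ (13 is not a perfect square).
a^2 + 10 is irreducible over ℤ (always positive, so no real roots).

(a^2 + 10)(a^2 - 13)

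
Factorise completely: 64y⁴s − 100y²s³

Pull out the common factor 4y²s; 16y² − 25s² is a difference of squares.

4sy²(4y − 5s)(4y + 5s)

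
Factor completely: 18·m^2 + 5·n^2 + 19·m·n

Group: 9·m·(2·m + n) + 5·n·(2·m + n); both groups contain (2·m + n).

(2·m + n)·(9·m + 5·n)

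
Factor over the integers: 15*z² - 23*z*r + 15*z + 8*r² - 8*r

(15*z - 8*r)*(z - r + 1)

Group: z*(15*z - 8*r) + (-r + 1)*(15*z - 8*r); both groups contain (15*z - 8*r).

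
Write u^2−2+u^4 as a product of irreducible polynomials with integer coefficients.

Substitute w = u^2 to get a quadratic in w, then factor.
u^2−1 is a difference of squares.
u^2+2 is irreducible over ℤ (always positive, so no real roots).

(u+1)(u−1)(u^2+2)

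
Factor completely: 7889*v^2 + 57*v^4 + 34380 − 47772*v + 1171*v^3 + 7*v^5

Testing divisors of the constant over divisors of the leading coefficient, v = −10 is a root, giving the factor (v + 10) and quotient 7*v^4 − 13*v^3 + 1301*v^2 − 5121*v + 3438.
Next, v = 6/7 is a root, giving the factor (7*v − 6) and quotient v^3 − v^2 + 185*v − 573.
Next, v = 3 is a root, so (v − 3) divides it; the quotient is v^2 + 2*v + 191.
The quadratic v^2 + 2*v + 191 has discriminant −760 < 0 and is irreducible over ℤ.

(7*v − 6)*(v + 10)*(v − 3)*(v^2 + 2*v + 191)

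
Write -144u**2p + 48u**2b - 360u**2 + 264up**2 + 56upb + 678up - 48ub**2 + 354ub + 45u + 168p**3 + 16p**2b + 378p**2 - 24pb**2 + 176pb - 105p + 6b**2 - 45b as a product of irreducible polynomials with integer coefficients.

-(6p - 2b + 15)(3u - 7p - 3b)(8u + 4p - 1)

Group: 3u(-48up + 16ub - 120u - 24p**2 + 8pb - 54p - 2b + 15) + (-7p - 3b)(-48up + 16ub - 120u - 24p**2 + 8pb - 54p - 2b + 15); both groups contain (-48up + 16ub - 120u - 24p**2 + 8pb - 54p - 2b + 15), so (3u - 7p - 3b) is a factor with cofactor -48up + 16ub - 120u - 24p**2 + 8pb - 54p - 2b + 15.
The cofactor groups again: -48up + 16ub - 120u - 24p**2 + 8pb - 54p - 2b + 15 = -8u(6p - 2b + 15) + (-4p + 1)(6p - 2b + 15); both groups contain (6p - 2b + 15), giving -(8u + 4p - 1)(6p - 2b + 15).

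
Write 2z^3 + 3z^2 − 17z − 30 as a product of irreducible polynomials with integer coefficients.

(2z + 5)(z + 2)(z − 3)

Among the possible rational roots, z = −2 is a root, so (z + 2) divides it; the quotient is 2z^2 − z − 15.
The remaining quadratic factors as (2z + 5)(z − 3).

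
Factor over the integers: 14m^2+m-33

Need a pair with product 14·(-33) = -462 and sum 1: that's 22 and -21.
Split the middle term: 14m^2+22m - 21m-33 = 2m(7m+11) - 3(7m+11).

(2m-3)(7m+11)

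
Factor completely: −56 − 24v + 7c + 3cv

(3v + 7)(c − 8)

Group as (3cv + 7c) + (−24v − 56) = c(3v + 7) − 8(3v + 7).
Both groups share the factor (3v + 7).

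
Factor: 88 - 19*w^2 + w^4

(w^2 - 11)*(w^2 - 8)

Substitute u = w^2 to get a quadratic in u, then factor.
w^2 - 8 is irreducible over ℤ (8 is not a perfect square).
w^2 - 11 is irreducible over ℤ (11 is not a perfect square).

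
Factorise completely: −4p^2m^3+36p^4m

Every term has a factor of 4p^2m. Then 9p^2−m^2 = (3p)² − (m)².

4mp^2(3p−m)(3p+m)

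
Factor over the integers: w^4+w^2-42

Substitute u = w^2 to get a quadratic in u, then factor.
w^2+7 is irreducible over ℤ (always positive, so no real roots).
w^2-6 is irreducible over ℤ (6 is not a perfect square).

(w^2+7)(w^2-6)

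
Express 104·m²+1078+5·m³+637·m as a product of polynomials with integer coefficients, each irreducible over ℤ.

Testing divisors of the constant over divisors of the leading coefficient, m = -11 is a root, so (m+11) is a factor; dividing leaves 5·m²+49·m+98.
The remaining quadratic factors as (m+7)(5·m+14).

(5·m+14)·(m+11)·(m+7)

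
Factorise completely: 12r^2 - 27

Every term has a factor of 3. Then 4r^2 - 9 = (2r)² − (3)².

3(2r + 3)(2r - 3)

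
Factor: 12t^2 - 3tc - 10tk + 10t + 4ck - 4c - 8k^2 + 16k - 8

(3t - 4k + 4)(4t - c + 2k - 2)

Group: 4t(3t - 4k + 4) + (-c + 2k - 2)(3t - 4k + 4); both groups contain (3t - 4k + 4).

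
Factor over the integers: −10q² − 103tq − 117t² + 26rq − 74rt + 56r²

Group: 4r(14r + 13t + 10q) + (−9t − q)(14r + 13t + 10q); both groups contain (14r + 13t + 10q).

(4r − 9t − q)(14r + 13t + 10q)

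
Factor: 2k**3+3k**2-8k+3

Trying the rational-root candidates, k = -3 is a root, so (k+3) is a factor; dividing leaves 2k**2-3k+1.
The remaining quadratic factors as (k-1)(2k-1).

(2k-1)(k+3)(k-1)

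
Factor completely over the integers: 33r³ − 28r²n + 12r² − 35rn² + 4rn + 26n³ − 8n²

Group: r(33r² − 61rn + 12r + 26n² − 8n) + n(33r² − 61rn + 12r + 26n² − 8n); both groups contain (33r² − 61rn + 12r + 26n² − 8n), so (r + n) is a factor with cofactor 33r² − 61rn + 12r + 26n² − 8n.
The cofactor groups again: 33r² − 61rn + 12r + 26n² − 8n = 3r(11r − 13n + 4) − 2n(11r − 13n + 4); both groups contain (11r − 13n + 4), giving (3r − 2n)(11r − 13n + 4).

(11r − 13n + 4)(3r − 2n)(r + n)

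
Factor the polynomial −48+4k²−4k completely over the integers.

Pull out the common factor 4, then factor the remaining trinomial.

4(k+3)(k−4)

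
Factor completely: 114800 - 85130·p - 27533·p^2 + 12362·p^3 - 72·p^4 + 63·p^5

Trying the rational-root candidates, p = 8/7 is a root, so (7·p - 8) is a factor; dividing leaves 9·p^4 + 1766·p^2 - 1915·p - 14350.
Continuing, p = -7/3 is a root, so (3·p + 7) is a factor; dividing leaves 3·p^3 - 7·p^2 + 605·p - 2050.
Continuing, p = 10/3 is a root, giving the factor (3·p - 10) and quotient p^2 + p + 205.
The quadratic p^2 + p + 205 has discriminant -819 < 0 and is irreducible over ℤ.

(3·p + 7)·(3·p - 10)·(7·p - 8)·(p^2 + p + 205)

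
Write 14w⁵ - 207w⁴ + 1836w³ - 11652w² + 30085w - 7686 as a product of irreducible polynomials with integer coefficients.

(2w - 9)(7w - 2)(w - 7)(w² - 3w + 61)

Trying the rational-root candidates, w = 2/7 is a root, so (7w - 2) is a factor; dividing leaves 2w⁴ - 29w³ + 254w² - 1592w + 3843.
Next, w = 9/2 is a root, so (2w - 9) is a factor; dividing leaves w³ - 10w² + 82w - 427.
Continuing, w = 7 is a root, so (w - 7) is a factor; dividing leaves w² - 3w + 61.
The quadratic w² - 3w + 61 has discriminant -235 < 0 and is irreducible over ℤ.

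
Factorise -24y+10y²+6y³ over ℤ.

Pull out the common factor 2y, then factor the remaining trinomial.

2y(3y-4)(y+3)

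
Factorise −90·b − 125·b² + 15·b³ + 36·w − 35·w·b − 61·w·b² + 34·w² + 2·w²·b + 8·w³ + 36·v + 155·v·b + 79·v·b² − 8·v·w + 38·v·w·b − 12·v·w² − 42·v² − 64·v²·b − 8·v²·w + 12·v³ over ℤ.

Group: 6·v·(2·v² − 11·v·b − 4·v − 2·w² − w·b − 4·w + 15·b² + 10·b) + (−4·w + b − 9)·(2·v² − 11·v·b − 4·v − 2·w² − w·b − 4·w + 15·b² + 10·b); both groups contain (2·v² − 11·v·b − 4·v − 2·w² − w·b − 4·w + 15·b² + 10·b), so (6·v − 4·w + b − 9) is a factor with cofactor 2·v² − 11·v·b − 4·v − 2·w² − w·b − 4·w + 15·b² + 10·b.
The cofactor groups again: 2·v² − 11·v·b − 4·v − 2·w² − w·b − 4·w + 15·b² + 10·b = v·(2·v + 2·w − 5·b) + (−w − 3·b − 2)·(2·v + 2·w − 5·b); both groups contain (2·v + 2·w − 5·b), giving (v − w − 3·b − 2)·(2·v + 2·w − 5·b).

(v − w − 3·b − 2)·(2·v + 2·w − 5·b)·(6·v − 4·w + b − 9)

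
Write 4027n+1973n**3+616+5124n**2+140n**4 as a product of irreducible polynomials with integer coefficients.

Trying the rational-root candidates, n = -7/4 is a root, so (4n+7) is a factor; dividing leaves 35n**3+432n**2+525n+88.
Continuing, n = -11 is a root, giving the factor (n+11) and quotient 35n**2+47n+8.
The remaining quadratic factors as (7n+8)(5n+1).

(4n+7)(5n+1)(7n+8)(n+11)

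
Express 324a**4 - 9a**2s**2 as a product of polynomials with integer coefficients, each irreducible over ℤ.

Factor out 9a**2, leaving 36a**2 - s**2, which is a difference of two squares.

9a**2(6a + s)(6a - s)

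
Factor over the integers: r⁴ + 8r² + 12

(r² + 2)(r² + 6)

Substitute u = r² to get a quadratic in u, then factor.
r² + 2 is irreducible over ℤ (always positive, so no real roots).
r² + 6 is irreducible over ℤ (always positive, so no real roots).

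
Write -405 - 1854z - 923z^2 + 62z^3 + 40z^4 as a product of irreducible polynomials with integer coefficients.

(2z + 9)(4z + 1)(5z + 9)(z - 5)

Testing divisors of the constant over divisors of the leading coefficient, z = 5 is a root, so (z - 5) divides it; the quotient is 40z^3 + 262z^2 + 387z + 81.
Next, z = -1/4 is a root, so (4z + 1) is a factor; dividing leaves 10z^2 + 63z + 81.
The remaining quadratic factors as (2z + 9)(5z + 9).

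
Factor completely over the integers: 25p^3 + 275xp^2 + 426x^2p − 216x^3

Group: 2x(−108x^2 − 57xp − 5p^2) − 5p(−108x^2 − 57xp − 5p^2); both groups contain (−108x^2 − 57xp − 5p^2), so (2x − 5p) is a factor with cofactor −108x^2 − 57xp − 5p^2.
The cofactor groups again: −108x^2 − 57xp − 5p^2 = −9x(12x + 5p) − p(12x + 5p); both groups contain (12x + 5p), giving −(9x + p)(12x + 5p).

−(2x − 5p)(12x + 5p)(9x + p)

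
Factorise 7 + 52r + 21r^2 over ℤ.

(3r + 7)(7r + 1)

Need a pair with product 21·7 = 147 and sum 52: that's 49 and 3.
Split the middle term: 21r^2 + 49r + 3r + 7 = 7r(3r + 7) + (3r + 7).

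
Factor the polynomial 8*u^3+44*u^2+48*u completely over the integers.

Pull out the common factor 4*u, then factor the remaining trinomial.

4*u*(2*u+3)*(u+4)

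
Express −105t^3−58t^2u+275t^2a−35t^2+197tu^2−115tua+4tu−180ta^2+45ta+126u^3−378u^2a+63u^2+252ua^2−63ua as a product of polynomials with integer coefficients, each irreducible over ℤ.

Group: 5t(−21t^2−41tu+55ta−7t−18u^2+54ua−9u−36a^2+9a) − 7u(−21t^2−41tu+55ta−7t−18u^2+54ua−9u−36a^2+9a); both groups contain (−21t^2−41tu+55ta−7t−18u^2+54ua−9u−36a^2+9a), so (5t−7u) is a factor with cofactor −21t^2−41tu+55ta−7t−18u^2+54ua−9u−36a^2+9a.
The cofactor groups again: −21t^2−41tu+55ta−7t−18u^2+54ua−9u−36a^2+9a = −7t(3t+2u−4a+1) + (−9u+9a)(3t+2u−4a+1); both groups contain (3t+2u−4a+1), giving −(7t+9u−9a)(3t+2u−4a+1).

−(3t+2u−4a+1)(7t+9u−9a)(5t−7u)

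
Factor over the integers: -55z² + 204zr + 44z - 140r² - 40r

-(11z - 10r)(5z - 14r - 4)

Group: -11z(5z - 14r - 4) + 10r(5z - 14r - 4); both groups contain (5z - 14r - 4).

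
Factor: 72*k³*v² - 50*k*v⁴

2*k*v²*(6*k + 5*v)*(6*k - 5*v)

Factor out 2*k*v², leaving 36*k² - 25*v², which is a difference of two squares.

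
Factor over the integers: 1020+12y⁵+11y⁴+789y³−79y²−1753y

Testing divisors of the constant over divisors of the leading coefficient, y = −5/3 is a root, so (3y+5) divides it; the quotient is 4y⁴−3y³+268y²−473y+204.
Next, y = 1 is a root, so (y−1) is a factor; dividing leaves 4y³+y²+269y−204.
Continuing, y = 3/4 is a root, giving the factor (4y−3) and quotient y²+y+68.
The quadratic y²+y+68 has discriminant −271 < 0 and is irreducible over ℤ.

(3y+5)(4y−3)(y−1)(y²+y+68)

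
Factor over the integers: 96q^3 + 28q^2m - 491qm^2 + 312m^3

Group: 4q(24q^2 + 25qm - 104m^2) - 3m(24q^2 + 25qm - 104m^2); both groups contain (24q^2 + 25qm - 104m^2), so (4q - 3m) is a factor with cofactor 24q^2 + 25qm - 104m^2.
The cofactor groups again: 24q^2 + 25qm - 104m^2 = 3q(8q - 13m) + 8m(8q - 13m); both groups contain (8q - 13m), giving (3q + 8m)(8q - 13m).

(8q - 13m)(4q - 3m)(3q + 8m)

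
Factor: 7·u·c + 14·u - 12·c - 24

(7·u - 12)·(c + 2)

Group as (7·u·c + 14·u) + (-12·c - 24) = 7·u·(c + 2) - 12·(c + 2).
Both groups share the factor (c + 2).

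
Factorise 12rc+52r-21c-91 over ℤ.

Group as (12rc+52r) + (-21c-91) = 4r(3c+13) - 7(3c+13).
Both groups share the factor (3c+13).

(3c+13)(4r-7)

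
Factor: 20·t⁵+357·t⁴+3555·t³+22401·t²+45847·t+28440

Trying the rational-root candidates, t = -9 is a root, so (t+9) divides it; the quotient is 20·t⁴+177·t³+1962·t²+4743·t+3160.
Next, t = -5/4 is a root, giving the factor (4·t+5) and quotient 5·t³+38·t²+443·t+632.
Then t = -8/5 is a root, giving the factor (5·t+8) and quotient t²+6·t+79.
The quadratic t²+6·t+79 has discriminant -280 < 0 and is irreducible over ℤ.

(4·t+5)·(5·t+8)·(t+9)·(t²+6·t+79)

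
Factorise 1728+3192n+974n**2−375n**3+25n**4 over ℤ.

(5n+4)(5n+6)(n−8)(n−9)

By the rational root theorem, n = 9 is a root, so (n−9) is a factor; dividing leaves 25n**3−150n**2−376n−192.
Then n = −6/5 is a root, so (5n+6) divides it; the quotient is 5n**2−36n−32.
The remaining quadratic factors as (n−8)(5n+4).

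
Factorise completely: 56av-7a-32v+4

Group as (56av-7a) + (-32v+4) = 7a(8v-1) - 4(8v-1).
Both groups share the factor (8v-1).

(7a-4)(8v-1)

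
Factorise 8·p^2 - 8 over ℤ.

Factor out 8, leaving p^2 - 1, which is a difference of two squares.

8·(p + 1)·(p - 1)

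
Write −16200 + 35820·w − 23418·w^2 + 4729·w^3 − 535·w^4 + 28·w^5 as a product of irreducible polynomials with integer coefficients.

By the rational root theorem, w = 9 is a root, so (w − 9) is a factor; dividing leaves 28·w^4 − 283·w^3 + 2182·w^2 − 3780·w + 1800.
Next, w = 5/4 is a root, so (4·w − 5) is a factor; dividing leaves 7·w^3 − 62·w^2 + 468·w − 360.
Next, w = 6/7 is a root, giving the factor (7·w − 6) and quotient w^2 − 8·w + 60.
The quadratic w^2 − 8·w + 60 has discriminant −176 < 0 and is irreducible over ℤ.

(4·w − 5)·(7·w − 6)·(w − 9)·(w^2 − 8·w + 60)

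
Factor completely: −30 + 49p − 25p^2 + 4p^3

Among the possible rational roots, p = 2 is a root, so (p − 2) divides it; the quotient is 4p^2 − 17p + 15.
The remaining quadratic factors as (4p − 5)(p − 3).

(4p − 5)(p − 2)(p − 3)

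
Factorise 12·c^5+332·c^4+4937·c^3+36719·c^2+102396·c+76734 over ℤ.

Testing divisors of the constant over divisors of the leading coefficient, c = -7/2 is a root, so (2·c+7) divides it; the quotient is 6·c^4+145·c^3+1961·c^2+11496·c+10962.
Next, c = -9 is a root, giving the factor (c+9) and quotient 6·c^3+91·c^2+1142·c+1218.
Next, c = -7/6 is a root, so (6·c+7) divides it; the quotient is c^2+14·c+174.
The quadratic c^2+14·c+174 has discriminant -500 < 0 and is irreducible over ℤ.

(2·c+7)·(6·c+7)·(c+9)·(c^2+14·c+174)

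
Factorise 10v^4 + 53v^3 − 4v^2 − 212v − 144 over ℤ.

Among the possible rational roots, v = 2 is a root, so (v − 2) divides it; the quotient is 10v^3 + 73v^2 + 142v + 72.
Next, v = −2 is a root, so (v + 2) divides it; the quotient is 10v^2 + 53v + 36.
The remaining quadratic factors as (2v + 9)(5v + 4).

(2v + 9)(5v + 4)(v + 2)(v − 2)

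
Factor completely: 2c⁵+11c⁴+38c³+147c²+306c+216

Among the possible rational roots, c = −3 is a root, giving the factor (c+3) and quotient 2c⁴+5c³+23c²+78c+72.
Next, c = −2 is a root, giving the factor (c+2) and quotient 2c³+c²+21c+36.
Next, c = −3/2 is a root, so (2c+3) divides it; the quotient is c²−c+12.
The quadratic c²−c+12 has discriminant −47 < 0 and is irreducible over ℤ.

(2c+3)(c+2)(c+3)(c²−c+12)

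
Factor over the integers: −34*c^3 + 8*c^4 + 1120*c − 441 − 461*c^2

Among the possible rational roots, c = 9 is a root, so (c − 9) is a factor; dividing leaves 8*c^3 + 38*c^2 − 119*c + 49.
Then c = 7/4 is a root, so (4*c − 7) divides it; the quotient is 2*c^2 + 13*c − 7.
The remaining quadratic factors as (2*c − 1)(c + 7).

(2*c − 1)*(4*c − 7)*(c + 7)*(c − 9)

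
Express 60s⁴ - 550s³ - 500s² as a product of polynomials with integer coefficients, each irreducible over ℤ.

Pull out the common factor 10s², then factor the remaining trinomial.

10s²(6s + 5)(s - 10)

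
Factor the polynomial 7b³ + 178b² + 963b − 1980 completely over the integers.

Testing divisors of the constant over divisors of the leading coefficient, b = −15 is a root, so (b + 15) divides it; the quotient is 7b² + 73b − 132.
The remaining quadratic factors as (7b − 11)(b + 12).

(7b − 11)(b + 12)(b + 15)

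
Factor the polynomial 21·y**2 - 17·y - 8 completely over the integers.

Need a pair with product 21·(-8) = -168 and sum -17: that's 7 and -24.
Split the middle term: 21·y**2 + 7·y - 24·y - 8 = 7·y·(3·y + 1) - 8·(3·y + 1).

(3·y + 1)·(7·y - 8)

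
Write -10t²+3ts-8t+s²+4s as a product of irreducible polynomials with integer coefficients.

-(2t-s)(5t+s+4)

Group: -5t(2t-s) + (-s-4)(2t-s); both groups contain (2t-s).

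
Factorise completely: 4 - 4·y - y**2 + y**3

(y + 2)·(y - 1)·(y - 2)

Testing divisors of the constant over divisors of the leading coefficient, y = 2 is a root, giving the factor (y - 2) and quotient y**2 + y - 2.
The remaining quadratic factors as (y - 1)(y + 2).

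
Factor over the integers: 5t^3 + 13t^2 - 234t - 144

Testing divisors of the constant over divisors of the leading coefficient, t = -8 is a root, so (t + 8) is a factor; dividing leaves 5t^2 - 27t - 18.
The remaining quadratic factors as (5t + 3)(t - 6).

(5t + 3)(t + 8)(t - 6)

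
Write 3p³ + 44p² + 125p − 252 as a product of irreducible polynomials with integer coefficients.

(3p − 4)(p + 7)(p + 9)

Among the possible rational roots, p = −7 is a root, giving the factor (p + 7) and quotient 3p² + 23p − 36.
The remaining quadratic factors as (p + 9)(3p − 4).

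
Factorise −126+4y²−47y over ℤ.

(4y+9)(y−14)

Need a pair with product 4·(−126) = −504 and sum −47: that's 9 and −56.
Split the middle term: 4y²+9y − 56y−126 = y(4y+9) − 14(4y+9).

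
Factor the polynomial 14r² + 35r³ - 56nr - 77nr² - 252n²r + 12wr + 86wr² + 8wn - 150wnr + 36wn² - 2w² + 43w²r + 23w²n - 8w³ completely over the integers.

-(w - 4n + r)(w - 7r)(8w + 9n + 5r + 2)

Group: 8w(-w² + 4wn + 6wr - 28nr + 7r²) + (9n + 5r + 2)(-w² + 4wn + 6wr - 28nr + 7r²); both groups contain (-w² + 4wn + 6wr - 28nr + 7r²), so (8w + 9n + 5r + 2) is a factor with cofactor -w² + 4wn + 6wr - 28nr + 7r².
The cofactor groups again: -w² + 4wn + 6wr - 28nr + 7r² = -w(w - 4n + r) + 7r(w - 4n + r); both groups contain (w - 4n + r), giving -(w - 7r)(w - 4n + r).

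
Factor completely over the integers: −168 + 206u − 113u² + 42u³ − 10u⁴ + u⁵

Among the possible rational roots, u = 4 is a root, giving the factor (u − 4) and quotient u⁴ − 6u³ + 18u² − 41u + 42.
Next, u = 2 is a root, so (u − 2) is a factor; dividing leaves u³ − 4u² + 10u − 21.
Then u = 3 is a root, so (u − 3) is a factor; dividing leaves u² − u + 7.
The quadratic u² − u + 7 has discriminant −27 < 0 and is irreducible over ℤ.

(u − 2)(u − 3)(u − 4)(u² − u + 7)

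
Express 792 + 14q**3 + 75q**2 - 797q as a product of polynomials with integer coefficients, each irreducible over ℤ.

Testing divisors of the constant over divisors of the leading coefficient, q = 8/7 is a root, so (7q - 8) divides it; the quotient is 2q**2 + 13q - 99.
The remaining quadratic factors as (2q - 9)(q + 11).

(2q - 9)(7q - 8)(q + 11)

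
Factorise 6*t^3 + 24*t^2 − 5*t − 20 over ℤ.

Group as (6*t^3 − 5*t) + (24*t^2 − 20) = t*(6*t^2 − 5) + 4*(6*t^2 − 5).
Both groups share the factor (6*t^2 − 5).

(t + 4)*(6*t^2 − 5)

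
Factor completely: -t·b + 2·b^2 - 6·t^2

-(2·t - b)·(3·t + 2·b)

Group: -2·t·(3·t + 2·b) + b·(3·t + 2·b); both groups contain (3·t + 2·b).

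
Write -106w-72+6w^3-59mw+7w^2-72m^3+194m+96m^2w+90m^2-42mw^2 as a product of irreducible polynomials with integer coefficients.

Group: 3m(-24m^2+24mw+62m-6w^2-31w-18) + (-w+4)(-24m^2+24mw+62m-6w^2-31w-18); both groups contain (-24m^2+24mw+62m-6w^2-31w-18), so (3m-w+4) is a factor with cofactor -24m^2+24mw+62m-6w^2-31w-18.
The cofactor groups again: -24m^2+24mw+62m-6w^2-31w-18 = -6m(4m-2w-9) + (3w+2)(4m-2w-9); both groups contain (4m-2w-9), giving -(6m-3w-2)(4m-2w-9).

-(3m-w+4)(4m-2w-9)(6m-3w-2)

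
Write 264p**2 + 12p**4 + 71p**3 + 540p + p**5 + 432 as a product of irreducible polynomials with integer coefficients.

Among the possible rational roots, p = −3 is a root, giving the factor (p + 3) and quotient p**4 + 9p**3 + 44p**2 + 132p + 144.
Then p = −2 is a root, so (p + 2) divides it; the quotient is p**3 + 7p**2 + 30p + 72.
Then p = −4 is a root, so (p + 4) divides it; the quotient is p**2 + 3p + 18.
The quadratic p**2 + 3p + 18 has discriminant −63 < 0 and is irreducible over ℤ.

(p + 2)(p + 3)(p + 4)(p**2 + 3p + 18)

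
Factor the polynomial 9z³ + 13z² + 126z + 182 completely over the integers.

Group as (9z³ + 126z) + (13z² + 182) = 9z(z² + 14) + 13(z² + 14).
Both groups share the factor (z² + 14).

(9z + 13)(z² + 14)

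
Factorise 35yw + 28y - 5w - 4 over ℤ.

Group as (35yw + 28y) + (-5w - 4) = 7y(5w + 4) - (5w + 4).
Both groups share the factor (5w + 4).

(5w + 4)(7y - 1)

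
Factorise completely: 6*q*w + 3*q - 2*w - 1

(2*w + 1)*(3*q - 1)

Group as (6*q*w + 3*q) + (-2*w - 1) = 3*q*(2*w + 1) - (2*w + 1).
Both groups share the factor (2*w + 1).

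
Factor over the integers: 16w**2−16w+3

(4w−1)(4w−3)

Need a pair with product 16·3 = 48 and sum −16: that's −4 and −12.
Split the middle term: 16w**2−4w − 12w+3 = 4w(4w−1) − 3(4w−1).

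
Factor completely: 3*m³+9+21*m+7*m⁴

Group as (7*m⁴+21*m) + (3*m³+9) = 7*m*(m³+3) + 3*(m³+3).
Both groups share the factor (m³+3).

(7*m+3)*(m³+3)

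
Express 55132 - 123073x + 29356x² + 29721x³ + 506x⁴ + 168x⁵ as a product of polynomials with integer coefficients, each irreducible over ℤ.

By the rational root theorem, x = 7/6 is a root, giving the factor (6x - 7) and quotient 28x⁴ + 117x³ + 5090x² + 10831x - 7876.
Next, x = -11/4 is a root, giving the factor (4x + 11) and quotient 7x³ + 10x² + 1245x - 716.
Next, x = 4/7 is a root, giving the factor (7x - 4) and quotient x² + 2x + 179.
The quadratic x² + 2x + 179 has discriminant -712 < 0 and is irreducible over ℤ.

(4x + 11)(6x - 7)(7x - 4)(x² + 2x + 179)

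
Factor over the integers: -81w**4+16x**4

(2x)⁴ − (3w)⁴ = ((2x)² − (3w)²)((2x)² + (3w)²); the first factor splits again, the second (4x**2+9w**2) is irreducible.

(2x-3w)(2x+3w)(4x**2+9w**2)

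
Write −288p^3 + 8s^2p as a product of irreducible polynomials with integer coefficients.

Factor out 8p, leaving s^2 − 36p^2, which is a difference of two squares.

8p(s − 6p)(s + 6p)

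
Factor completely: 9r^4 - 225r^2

9r^2(r + 5)(r - 5)

Pull out the common factor 9r^2; r^2 - 25 is a difference of squares.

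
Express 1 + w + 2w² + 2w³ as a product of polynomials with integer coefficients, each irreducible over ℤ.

Group as (2w³ + w) + (2w² + 1) = w(2w² + 1) + (2w² + 1).
Both groups share the factor (2w² + 1).

(w + 1)(2w² + 1)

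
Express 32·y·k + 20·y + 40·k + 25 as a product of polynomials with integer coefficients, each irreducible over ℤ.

(4·y + 5)·(8·k + 5)

Group as (32·y·k + 20·y) + (40·k + 25) = 4·y·(8·k + 5) + 5·(8·k + 5).
Both groups share the factor (8·k + 5).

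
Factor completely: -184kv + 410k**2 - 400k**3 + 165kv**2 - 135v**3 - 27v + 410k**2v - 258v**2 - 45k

Group: 5k(-80k**2 + 130kv + 82k - 45v**2 - 86v - 9) + 3v(-80k**2 + 130kv + 82k - 45v**2 - 86v - 9); both groups contain (-80k**2 + 130kv + 82k - 45v**2 - 86v - 9), so (5k + 3v) is a factor with cofactor -80k**2 + 130kv + 82k - 45v**2 - 86v - 9.
The cofactor groups again: -80k**2 + 130kv + 82k - 45v**2 - 86v - 9 = -8k(10k - 5v - 9) + (9v + 1)(10k - 5v - 9); both groups contain (10k - 5v - 9), giving -(8k - 9v - 1)(10k - 5v - 9).

-(10k - 5v - 9)(5k + 3v)(8k - 9v - 1)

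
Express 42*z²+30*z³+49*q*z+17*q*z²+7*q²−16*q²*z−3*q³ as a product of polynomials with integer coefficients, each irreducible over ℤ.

Group: q*(−3*q²−13*q*z+7*q+30*z²+42*z) + z*(−3*q²−13*q*z+7*q+30*z²+42*z); both groups contain (−3*q²−13*q*z+7*q+30*z²+42*z), so (q+z) is a factor with cofactor −3*q²−13*q*z+7*q+30*z²+42*z.
The cofactor groups again: −3*q²−13*q*z+7*q+30*z²+42*z = −3*q*(q+6*z) + (5*z+7)*(q+6*z); both groups contain (q+6*z), giving −(3*q−5*z−7)*(q+6*z).

−(3*q−5*z−7)*(q+6*z)*(q+z)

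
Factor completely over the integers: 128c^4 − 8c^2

Factor out 8c^2, leaving 16c^2 − 1, which is a difference of two squares.

8c^2(4c + 1)(4c − 1)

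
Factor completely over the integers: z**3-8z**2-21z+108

(z+4)(z-3)(z-9)

By the rational root theorem, z = 3 is a root, so (z-3) is a factor; dividing leaves z**2-5z-36.
The remaining quadratic factors as (z+4)(z-9).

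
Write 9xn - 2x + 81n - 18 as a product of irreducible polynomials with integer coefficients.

Group as (9xn - 2x) + (81n - 18) = x(9n - 2) + 9(9n - 2).
Both groups share the factor (9n - 2).

(9n - 2)(x + 9)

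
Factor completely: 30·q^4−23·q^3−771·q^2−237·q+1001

Testing divisors of the constant over divisors of the leading coefficient, q = −7/5 is a root, so (5·q+7) divides it; the quotient is 6·q^3−13·q^2−136·q+143.
Then q = 1 is a root, so (q−1) is a factor; dividing leaves 6·q^2−7·q−143.
The remaining quadratic factors as (3·q+13)(2·q−11).

(2·q−11)·(3·q+13)·(5·q+7)·(q−1)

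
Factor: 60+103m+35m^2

Need a pair with product 35·60 = 2100 and sum 103: that's 75 and 28.
Split the middle term: 35m^2+75m + 28m+60 = 5m(7m+15) + 4(7m+15).

(5m+4)(7m+15)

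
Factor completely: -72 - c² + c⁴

Substitute u = c² to get a quadratic in u, then factor.
c² - 9 is a difference of squares.
c² + 8 is irreducible over ℤ (always positive, so no real roots).

(c + 3)(c - 3)(c² + 8)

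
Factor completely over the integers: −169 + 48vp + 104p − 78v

Group as (48vp − 78v) + (104p − 169) = 6v(8p − 13) + 13(8p − 13).
Both groups share the factor (8p − 13).

(6v + 13)(8p − 13)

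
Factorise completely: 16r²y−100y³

4y(2r+5y)(2r−5y)

Every term has a factor of 4y. Then 4r²−25y² = (2r)² − (5y)².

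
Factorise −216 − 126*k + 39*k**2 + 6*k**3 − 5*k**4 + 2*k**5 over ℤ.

(2*k + 3)*(k + 2)*(k − 3)*(k**2 − 3*k + 12)

Among the possible rational roots, k = −2 is a root, giving the factor (k + 2) and quotient 2*k**4 − 9*k**3 + 24*k**2 − 9*k − 108.
Continuing, k = 3 is a root, giving the factor (k − 3) and quotient 2*k**3 − 3*k**2 + 15*k + 36.
Next, k = −3/2 is a root, giving the factor (2*k + 3) and quotient k**2 − 3*k + 12.
The quadratic k**2 − 3*k + 12 has discriminant −39 < 0 and is irreducible over ℤ.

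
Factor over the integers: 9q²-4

Need a pair with product 9·(-4) = -36 and sum 0: that's -6 and 6.
Split the middle term: 9q²-6q + 6q-4 = 3q(3q-2) + 2(3q-2).

(3q+2)(3q-2)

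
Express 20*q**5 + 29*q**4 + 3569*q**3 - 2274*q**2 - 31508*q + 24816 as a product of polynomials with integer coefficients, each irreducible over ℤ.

(4*q - 11)*(5*q - 4)*(q + 3)*(q**2 + 2*q + 188)

Testing divisors of the constant over divisors of the leading coefficient, q = 4/5 is a root, so (5*q - 4) divides it; the quotient is 4*q**4 + 9*q**3 + 721*q**2 + 122*q - 6204.
Continuing, q = -3 is a root, giving the factor (q + 3) and quotient 4*q**3 - 3*q**2 + 730*q - 2068.
Then q = 11/4 is a root, so (4*q - 11) is a factor; dividing leaves q**2 + 2*q + 188.
The quadratic q**2 + 2*q + 188 has discriminant -748 < 0 and is irreducible over ℤ.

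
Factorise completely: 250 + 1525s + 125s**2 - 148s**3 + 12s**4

Trying the rational-root candidates, s = 10 is a root, so (s - 10) divides it; the quotient is 12s**3 - 28s**2 - 155s - 25.
Then s = -5/2 is a root, so (2s + 5) divides it; the quotient is 6s**2 - 29s - 5.
The remaining quadratic factors as (6s + 1)(s - 5).

(2s + 5)(6s + 1)(s - 10)(s - 5)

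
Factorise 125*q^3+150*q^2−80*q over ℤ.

Pull out the common factor 5*q, then factor the remaining trinomial.

5*q*(5*q+8)*(5*q−2)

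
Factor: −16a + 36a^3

Factor out 4a, leaving 9a^2 − 4, which is a difference of two squares.

4a(3a + 2)(3a − 2)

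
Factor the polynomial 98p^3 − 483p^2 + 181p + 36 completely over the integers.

(2p − 9)(7p + 1)(7p − 4)

Among the possible rational roots, p = −1/7 is a root, so (7p + 1) divides it; the quotient is 14p^2 − 71p + 36.
The remaining quadratic factors as (7p − 4)(2p − 9).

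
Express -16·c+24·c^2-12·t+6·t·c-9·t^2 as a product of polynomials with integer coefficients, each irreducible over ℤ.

-(3·t-6·c+4)·(3·t+4·c)

Group: -3·t·(3·t+4·c) + (6·c-4)·(3·t+4·c); both groups contain (3·t+4·c).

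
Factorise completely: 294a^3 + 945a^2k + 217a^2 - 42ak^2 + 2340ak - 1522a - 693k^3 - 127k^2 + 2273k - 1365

Group: 7a(42a^2 + 93ak - 59a - 99k^2 + 194k - 91) + (7k + 15)(42a^2 + 93ak - 59a - 99k^2 + 194k - 91); both groups contain (42a^2 + 93ak - 59a - 99k^2 + 194k - 91), so (7a + 7k + 15) is a factor with cofactor 42a^2 + 93ak - 59a - 99k^2 + 194k - 91.
The cofactor groups again: 42a^2 + 93ak - 59a - 99k^2 + 194k - 91 = 14a(3a + 9k - 7) + (-11k + 13)(3a + 9k - 7); both groups contain (3a + 9k - 7), giving (14a - 11k + 13)(3a + 9k - 7).

(14a - 11k + 13)(3a + 9k - 7)(7a + 7k + 15)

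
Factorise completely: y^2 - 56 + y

Two integers with product -56 and sum 1 are 8 and -7.

(y + 8)(y - 7)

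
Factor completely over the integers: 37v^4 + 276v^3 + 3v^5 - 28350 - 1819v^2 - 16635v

Testing divisors of the constant over divisors of the leading coefficient, v = 7 is a root, so (v - 7) divides it; the quotient is 3v^4 + 58v^3 + 682v^2 + 2955v + 4050.
Then v = -10/3 is a root, giving the factor (3v + 10) and quotient v^3 + 16v^2 + 174v + 405.
Continuing, v = -3 is a root, so (v + 3) divides it; the quotient is v^2 + 13v + 135.
The quadratic v^2 + 13v + 135 has discriminant -371 < 0 and is irreducible over ℤ.

(3v + 10)(v + 3)(v - 7)(v^2 + 13v + 135)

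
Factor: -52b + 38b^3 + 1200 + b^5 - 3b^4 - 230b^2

Testing divisors of the constant over divisors of the leading coefficient, b = 4 is a root, so (b - 4) is a factor; dividing leaves b^4 + b^3 + 42b^2 - 62b - 300.
Next, b = -2 is a root, so (b + 2) divides it; the quotient is b^3 - b^2 + 44b - 150.
Then b = 3 is a root, giving the factor (b - 3) and quotient b^2 + 2b + 50.
The quadratic b^2 + 2b + 50 has discriminant -196 < 0 and is irreducible over ℤ.

(b + 2)(b - 3)(b - 4)(b^2 + 2b + 50)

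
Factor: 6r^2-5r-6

(2r-3)(3r+2)

Need a pair with product 6·(-6) = -36 and sum -5: that's 4 and -9.
Split the middle term: 6r^2+4r - 9r-6 = 2r(3r+2) - 3(3r+2).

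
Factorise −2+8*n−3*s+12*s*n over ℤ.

(3*s+2)*(4*n−1)

Group as (12*s*n−3*s) + (8*n−2) = 3*s*(4*n−1) + 2*(4*n−1).
Both groups share the factor (4*n−1).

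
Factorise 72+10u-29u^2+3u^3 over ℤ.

By the rational root theorem, u = 2 is a root, giving the factor (u-2) and quotient 3u^2-23u-36.
The remaining quadratic factors as (3u+4)(u-9).

(3u+4)(u-2)(u-9)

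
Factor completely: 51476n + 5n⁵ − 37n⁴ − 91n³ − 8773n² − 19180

Trying the rational-root candidates, n = 14 is a root, giving the factor (n − 14) and quotient 5n⁴ + 33n³ + 371n² − 3579n + 1370.
Then n = 5 is a root, giving the factor (n − 5) and quotient 5n³ + 58n² + 661n − 274.
Next, n = 2/5 is a root, so (5n − 2) is a factor; dividing leaves n² + 12n + 137.
The quadratic n² + 12n + 137 has discriminant −404 < 0 and is irreducible over ℤ.

(5n − 2)(n − 14)(n − 5)(n² + 12n + 137)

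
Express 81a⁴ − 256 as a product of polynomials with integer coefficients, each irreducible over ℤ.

(3a + 4)(3a − 4)(9a² + 16)

Difference of squares twice: with A = 3a and B = 4, A⁴ − B⁴ = (A² − B²)(A² + B²), and A² − B² factors again.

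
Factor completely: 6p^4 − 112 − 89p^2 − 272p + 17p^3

Trying the rational-root candidates, p = 4 is a root, so (p − 4) is a factor; dividing leaves 6p^3 + 41p^2 + 75p + 28.
Continuing, p = −7/3 is a root, giving the factor (3p + 7) and quotient 2p^2 + 9p + 4.
The remaining quadratic factors as (p + 4)(2p + 1).

(2p + 1)(3p + 7)(p + 4)(p − 4)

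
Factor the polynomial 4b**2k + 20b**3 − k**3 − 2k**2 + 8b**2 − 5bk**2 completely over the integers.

(2b + k)(2b − k)(5b + k + 2)

Group: 2b(10b**2 + 7bk + 4b + k**2 + 2k) − k(10b**2 + 7bk + 4b + k**2 + 2k); both groups contain (10b**2 + 7bk + 4b + k**2 + 2k), so (2b − k) is a factor with cofactor 10b**2 + 7bk + 4b + k**2 + 2k.
The cofactor groups again: 10b**2 + 7bk + 4b + k**2 + 2k = 2b(5b + k + 2) + k(5b + k + 2); both groups contain (5b + k + 2), giving (2b + k)(5b + k + 2).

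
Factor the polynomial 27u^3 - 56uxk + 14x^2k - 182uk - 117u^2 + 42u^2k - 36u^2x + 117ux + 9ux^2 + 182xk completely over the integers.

Group: u(27u^2 - 9ux + 42uk - 117u - 14xk - 182k) - x(27u^2 - 9ux + 42uk - 117u - 14xk - 182k); both groups contain (27u^2 - 9ux + 42uk - 117u - 14xk - 182k), so (u - x) is a factor with cofactor 27u^2 - 9ux + 42uk - 117u - 14xk - 182k.
The cofactor groups again: 27u^2 - 9ux + 42uk - 117u - 14xk - 182k = 9u(3u - x - 13) + 14k(3u - x - 13); both groups contain (3u - x - 13), giving (9u + 14k)(3u - x - 13).

(9u + 14k)(3u - x - 13)(u - x)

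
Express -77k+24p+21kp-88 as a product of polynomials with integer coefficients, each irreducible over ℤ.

Group as (21kp-77k) + (24p-88) = 7k(3p-11) + 8(3p-11).
Both groups share the factor (3p-11).

(3p-11)(7k+8)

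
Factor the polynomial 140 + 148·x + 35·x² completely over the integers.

Need a pair with product 35·140 = 4900 and sum 148: that's 98 and 50.
Split the middle term: 35·x² + 98·x + 50·x + 140 = 7·x·(5·x + 14) + 10·(5·x + 14).

(5·x + 14)·(7·x + 10)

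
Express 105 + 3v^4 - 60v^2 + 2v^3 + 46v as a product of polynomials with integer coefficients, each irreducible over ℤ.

(3v - 7)(v + 1)(v + 5)(v - 3)

Among the possible rational roots, v = 7/3 is a root, so (3v - 7) divides it; the quotient is v^3 + 3v^2 - 13v - 15.
Continuing, v = 3 is a root, giving the factor (v - 3) and quotient v^2 + 6v + 5.
The remaining quadratic factors as (v + 5)(v + 1).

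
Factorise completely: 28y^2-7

7(2y+1)(2y-1)

Every term has a factor of 7. Then 4y^2-1 = (2y)² − (1)².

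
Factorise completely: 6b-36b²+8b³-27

(2b-9)(4b²+3)

Group as (8b³+6b) + (-36b²-27) = 2b(4b²+3) - 9(4b²+3).
Both groups share the factor (4b²+3).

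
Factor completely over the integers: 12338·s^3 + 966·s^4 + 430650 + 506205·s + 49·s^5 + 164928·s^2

(7·s + 11)·(7·s + 15)·(s + 15)·(s^2 + s + 174)

Among the possible rational roots, s = -11/7 is a root, so (7·s + 11) divides it; the quotient is 7·s^4 + 127·s^3 + 1563·s^2 + 21105·s + 39150.
Continuing, s = -15 is a root, so (s + 15) is a factor; dividing leaves 7·s^3 + 22·s^2 + 1233·s + 2610.
Next, s = -15/7 is a root, giving the factor (7·s + 15) and quotient s^2 + s + 174.
The quadratic s^2 + s + 174 has discriminant -695 < 0 and is irreducible over ℤ.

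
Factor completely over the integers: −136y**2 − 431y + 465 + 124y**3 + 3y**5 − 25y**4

(3y + 5)(y − 1)(y − 3)(y**2 − 6y + 31)

Among the possible rational roots, y = −5/3 is a root, so (3y + 5) divides it; the quotient is y**4 − 10y**3 + 58y**2 − 142y + 93.
Continuing, y = 1 is a root, giving the factor (y − 1) and quotient y**3 − 9y**2 + 49y − 93.
Next, y = 3 is a root, so (y − 3) is a factor; dividing leaves y**2 − 6y + 31.
The quadratic y**2 − 6y + 31 has discriminant −88 < 0 and is irreducible over ℤ.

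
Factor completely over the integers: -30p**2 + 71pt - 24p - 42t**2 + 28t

-(5p - 6t + 4)(6p - 7t)

Group: -5p(6p - 7t) + (6t - 4)(6p - 7t); both groups contain (6p - 7t).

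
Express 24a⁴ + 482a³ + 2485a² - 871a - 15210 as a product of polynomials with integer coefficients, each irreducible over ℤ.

Testing divisors of the constant over divisors of the leading coefficient, a = -9 is a root, so (a + 9) is a factor; dividing leaves 24a³ + 266a² + 91a - 1690.
Continuing, a = -13/4 is a root, so (4a + 13) divides it; the quotient is 6a² + 47a - 130.
The remaining quadratic factors as (a + 10)(6a - 13).

(4a + 13)(6a - 13)(a + 10)(a + 9)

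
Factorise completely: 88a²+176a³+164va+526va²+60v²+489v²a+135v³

(15v+11a)(v+2a)(9v+8a+4)

Group: 15v(9v²+26va+4v+16a²+8a) + 11a(9v²+26va+4v+16a²+8a); both groups contain (9v²+26va+4v+16a²+8a), so (15v+11a) is a factor with cofactor 9v²+26va+4v+16a²+8a.
The cofactor groups again: 9v²+26va+4v+16a²+8a = 9v(v+2a) + (8a+4)(v+2a); both groups contain (v+2a), giving (9v+8a+4)(v+2a).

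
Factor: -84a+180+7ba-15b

Group as (7ba-15b) + (-84a+180) = b(7a-15) - 12(7a-15).
Both groups share the factor (7a-15).

(7a-15)(b-12)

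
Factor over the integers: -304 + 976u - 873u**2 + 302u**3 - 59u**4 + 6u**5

Testing divisors of the constant over divisors of the leading coefficient, u = 4/3 is a root, so (3u - 4) divides it; the quotient is 2u**4 - 17u**3 + 78u**2 - 187u + 76.
Next, u = 1/2 is a root, so (2u - 1) is a factor; dividing leaves u**3 - 8u**2 + 35u - 76.
Then u = 4 is a root, giving the factor (u - 4) and quotient u**2 - 4u + 19.
The quadratic u**2 - 4u + 19 has discriminant -60 < 0 and is irreducible over ℤ.

(2u - 1)(3u - 4)(u - 4)(u**2 - 4u + 19)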